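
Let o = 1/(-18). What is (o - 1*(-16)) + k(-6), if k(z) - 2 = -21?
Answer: -55/18 ≈ -3.0556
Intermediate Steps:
k(z) = -19 (k(z) = 2 - 21 = -19)
o = -1/18 ≈ -0.055556
(o - 1*(-16)) + k(-6) = (-1/18 - 1*(-16)) - 19 = (-1/18 + 16) - 19 = 287/18 - 19 = -55/18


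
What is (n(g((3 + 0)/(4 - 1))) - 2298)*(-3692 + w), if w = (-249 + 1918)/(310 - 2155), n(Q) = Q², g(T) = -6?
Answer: 5137310386/615 ≈ 8.3534e+6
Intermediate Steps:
w = -1669/1845 (w = 1669/(-1845) = 1669*(-1/1845) = -1669/1845 ≈ -0.90461)
(n(g((3 + 0)/(4 - 1))) - 2298)*(-3692 + w) = ((-6)² - 2298)*(-3692 - 1669/1845) = (36 - 2298)*(-6813409/1845) = -2262*(-6813409/1845) = 5137310386/615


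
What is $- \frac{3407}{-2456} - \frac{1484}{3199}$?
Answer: $\frac{1036327}{1122392} \approx 0.92332$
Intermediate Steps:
$- \frac{3407}{-2456} - \frac{1484}{3199} = \left(-3407\right) \left(- \frac{1}{2456}\right) - \frac{212}{457} = \frac{3407}{2456} - \frac{212}{457} = \frac{1036327}{1122392}$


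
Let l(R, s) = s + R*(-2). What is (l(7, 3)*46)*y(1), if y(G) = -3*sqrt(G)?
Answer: 1518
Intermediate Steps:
l(R, s) = s - 2*R
(l(7, 3)*46)*y(1) = ((3 - 2*7)*46)*(-3*sqrt(1)) = ((3 - 14)*46)*(-3*1) = -11*46*(-3) = -506*(-3) = 1518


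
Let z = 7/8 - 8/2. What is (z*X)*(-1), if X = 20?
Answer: 125/2 ≈ 62.500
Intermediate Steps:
z = -25/8 (z = 7*(⅛) - 8*½ = 7/8 - 4 = -25/8 ≈ -3.1250)
(z*X)*(-1) = -25/8*20*(-1) = -125/2*(-1) = 125/2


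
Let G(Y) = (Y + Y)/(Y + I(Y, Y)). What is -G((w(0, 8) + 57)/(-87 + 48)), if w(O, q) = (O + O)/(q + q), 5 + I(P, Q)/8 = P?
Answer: -38/691 ≈ -0.054993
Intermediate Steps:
I(P, Q) = -40 + 8*P
w(O, q) = O/q (w(O, q) = (2*O)/((2*q)) = (2*O)*(1/(2*q)) = O/q)
G(Y) = 2*Y/(-40 + 9*Y) (G(Y) = (Y + Y)/(Y + (-40 + 8*Y)) = (2*Y)/(-40 + 9*Y) = 2*Y/(-40 + 9*Y))
-G((w(0, 8) + 57)/(-87 + 48)) = -2*(0/8 + 57)/(-87 + 48)/(-40 + 9*((0/8 + 57)/(-87 + 48))) = -2*(0*(1/8) + 57)/(-39)/(-40 + 9*((0*(1/8) + 57)/(-39))) = -2*(0 + 57)*(-1/39)/(-40 + 9*((0 + 57)*(-1/39))) = -2*57*(-1/39)/(-40 + 9*(57*(-1/39))) = -2*(-19)/(13*(-40 + 9*(-19/13))) = -2*(-19)/(13*(-40 - 171/13)) = -2*(-19)/(13*(-691/13)) = -2*(-19)*(-13)/(13*691) = -1*38/691 = -38/691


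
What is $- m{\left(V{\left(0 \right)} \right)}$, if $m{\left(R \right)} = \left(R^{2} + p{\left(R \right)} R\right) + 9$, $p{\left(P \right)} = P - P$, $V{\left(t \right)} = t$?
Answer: $-9$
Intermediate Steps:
$p{\left(P \right)} = 0$
$m{\left(R \right)} = 9 + R^{2}$ ($m{\left(R \right)} = \left(R^{2} + 0 R\right) + 9 = \left(R^{2} + 0\right) + 9 = R^{2} + 9 = 9 + R^{2}$)
$- m{\left(V{\left(0 \right)} \right)} = - (9 + 0^{2}) = - (9 + 0) = \left(-1\right) 9 = -9$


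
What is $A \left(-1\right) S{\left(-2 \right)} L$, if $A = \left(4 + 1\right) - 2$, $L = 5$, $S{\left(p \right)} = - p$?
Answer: $-30$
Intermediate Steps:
$A = 3$ ($A = 5 + \left(-2 + 0\right) = 5 - 2 = 3$)
$A \left(-1\right) S{\left(-2 \right)} L = 3 \left(-1\right) \left(-1\right) \left(-2\right) 5 = - 3 \cdot 2 \cdot 5 = \left(-3\right) 10 = -30$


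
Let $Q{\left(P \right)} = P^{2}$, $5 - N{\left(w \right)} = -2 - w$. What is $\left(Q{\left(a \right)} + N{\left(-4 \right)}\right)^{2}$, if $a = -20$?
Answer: $162409$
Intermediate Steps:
$N{\left(w \right)} = 7 + w$ ($N{\left(w \right)} = 5 - \left(-2 - w\right) = 5 + \left(2 + w\right) = 7 + w$)
$\left(Q{\left(a \right)} + N{\left(-4 \right)}\right)^{2} = \left(\left(-20\right)^{2} + \left(7 - 4\right)\right)^{2} = \left(400 + 3\right)^{2} = 403^{2} = 162409$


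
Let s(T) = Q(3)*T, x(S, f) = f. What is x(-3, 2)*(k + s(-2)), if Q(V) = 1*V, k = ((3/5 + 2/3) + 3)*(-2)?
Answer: -436/15 ≈ -29.067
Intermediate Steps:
k = -128/15 (k = ((3*(⅕) + 2*(⅓)) + 3)*(-2) = ((⅗ + ⅔) + 3)*(-2) = (19/15 + 3)*(-2) = (64/15)*(-2) = -128/15 ≈ -8.5333)
Q(V) = V
s(T) = 3*T
x(-3, 2)*(k + s(-2)) = 2*(-128/15 + 3*(-2)) = 2*(-128/15 - 6) = 2*(-218/15) = -436/15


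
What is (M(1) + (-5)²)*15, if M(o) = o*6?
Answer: 465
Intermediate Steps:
M(o) = 6*o
(M(1) + (-5)²)*15 = (6*1 + (-5)²)*15 = (6 + 25)*15 = 31*15 = 465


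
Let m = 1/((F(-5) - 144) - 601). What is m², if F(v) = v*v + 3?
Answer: 1/514089 ≈ 1.9452e-6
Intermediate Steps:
F(v) = 3 + v² (F(v) = v² + 3 = 3 + v²)
m = -1/717 (m = 1/(((3 + (-5)²) - 144) - 601) = 1/(((3 + 25) - 144) - 601) = 1/((28 - 144) - 601) = 1/(-116 - 601) = 1/(-717) = -1/717 ≈ -0.0013947)
m² = (-1/717)² = 1/514089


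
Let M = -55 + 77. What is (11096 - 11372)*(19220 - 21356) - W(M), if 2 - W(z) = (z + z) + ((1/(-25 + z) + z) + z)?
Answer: 1768865/3 ≈ 5.8962e+5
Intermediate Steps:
M = 22
W(z) = 2 - 1/(-25 + z) - 4*z (W(z) = 2 - ((z + z) + ((1/(-25 + z) + z) + z)) = 2 - (2*z + ((z + 1/(-25 + z)) + z)) = 2 - (2*z + (1/(-25 + z) + 2*z)) = 2 - (1/(-25 + z) + 4*z) = 2 + (-1/(-25 + z) - 4*z) = 2 - 1/(-25 + z) - 4*z)
(11096 - 11372)*(19220 - 21356) - W(M) = (11096 - 11372)*(19220 - 21356) - (-51 - 4*22² + 102*22)/(-25 + 22) = -276*(-2136) - (-51 - 4*484 + 2244)/(-3) = 589536 - (-1)*(-51 - 1936 + 2244)/3 = 589536 - (-1)*257/3 = 589536 - 1*(-257/3) = 589536 + 257/3 = 1768865/3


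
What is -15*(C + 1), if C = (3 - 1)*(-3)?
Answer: 75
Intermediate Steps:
C = -6 (C = 2*(-3) = -6)
-15*(C + 1) = -15*(-6 + 1) = -15*(-5) = 75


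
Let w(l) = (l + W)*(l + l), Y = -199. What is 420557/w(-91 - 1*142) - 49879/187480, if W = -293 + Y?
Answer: 6199440621/6334011800 ≈ 0.97875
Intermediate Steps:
W = -492 (W = -293 - 199 = -492)
w(l) = 2*l*(-492 + l) (w(l) = (l - 492)*(l + l) = (-492 + l)*(2*l) = 2*l*(-492 + l))
420557/w(-91 - 1*142) - 49879/187480 = 420557/((2*(-91 - 1*142)*(-492 + (-91 - 1*142)))) - 49879/187480 = 420557/((2*(-91 - 142)*(-492 + (-91 - 142)))) - 49879*1/187480 = 420557/((2*(-233)*(-492 - 233))) - 49879/187480 = 420557/((2*(-233)*(-725))) - 49879/187480 = 420557/337850 - 49879/187480 = 6199440621/6334011800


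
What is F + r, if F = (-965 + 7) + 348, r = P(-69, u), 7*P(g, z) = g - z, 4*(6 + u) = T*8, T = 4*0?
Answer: -619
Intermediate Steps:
T = 0
u = -6 (u = -6 + (0*8)/4 = -6 + (¼)*0 = -6 + 0 = -6)
P(g, z) = -z/7 + g/7 (P(g, z) = (g - z)/7 = -z/7 + g/7)
r = -9 (r = -⅐*(-6) + (⅐)*(-69) = 6/7 - 69/7 = -9)
F = -610 (F = -958 + 348 = -610)
F + r = -610 - 9 = -619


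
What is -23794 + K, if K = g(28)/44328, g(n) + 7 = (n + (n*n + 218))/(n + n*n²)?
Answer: -2318319484819/97432944 ≈ -23794.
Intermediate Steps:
g(n) = -7 + (218 + n + n²)/(n + n³) (g(n) = -7 + (n + (n*n + 218))/(n + n*n²) = -7 + (n + (n² + 218))/(n + n³) = -7 + (n + (218 + n²))/(n + n³) = -7 + (218 + n + n²)/(n + n³))
K = -15283/97432944 (K = ((218 + 28² - 7*28³ - 6*28)/(28 + 28³))/44328 = ((218 + 784 - 7*21952 - 168)/(28 + 21952))*(1/44328) = ((218 + 784 - 153664 - 168)/21980)*(1/44328) = ((1/21980)*(-152830))*(1/44328) = -15283/2198*1/44328 = -15283/97432944 ≈ -0.00015686)
-23794 + K = -23794 - 15283/97432944 = -2318319484819/97432944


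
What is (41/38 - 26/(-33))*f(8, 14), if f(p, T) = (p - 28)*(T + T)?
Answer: -655480/627 ≈ -1045.4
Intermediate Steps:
f(p, T) = 2*T*(-28 + p) (f(p, T) = (-28 + p)*(2*T) = 2*T*(-28 + p))
(41/38 - 26/(-33))*f(8, 14) = (41/38 - 26/(-33))*(2*14*(-28 + 8)) = (41*(1/38) - 26*(-1/33))*(2*14*(-20)) = (41/38 + 26/33)*(-560) = (2341/1254)*(-560) = -655480/627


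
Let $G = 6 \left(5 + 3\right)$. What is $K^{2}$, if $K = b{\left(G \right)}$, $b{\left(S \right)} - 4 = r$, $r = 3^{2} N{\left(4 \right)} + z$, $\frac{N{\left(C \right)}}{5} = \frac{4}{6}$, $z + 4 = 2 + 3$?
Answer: $1225$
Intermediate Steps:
$z = 1$ ($z = -4 + \left(2 + 3\right) = -4 + 5 = 1$)
$N{\left(C \right)} = \frac{10}{3}$ ($N{\left(C \right)} = 5 \cdot \frac{4}{6} = 5 \cdot 4 \cdot \frac{1}{6} = 5 \cdot \frac{2}{3} = \frac{10}{3}$)
$G = 48$ ($G = 6 \cdot 8 = 48$)
$r = 31$ ($r = 3^{2} \cdot \frac{10}{3} + 1 = 9 \cdot \frac{10}{3} + 1 = 30 + 1 = 31$)
$b{\left(S \right)} = 35$ ($b{\left(S \right)} = 4 + 31 = 35$)
$K = 35$
$K^{2} = 35^{2} = 1225$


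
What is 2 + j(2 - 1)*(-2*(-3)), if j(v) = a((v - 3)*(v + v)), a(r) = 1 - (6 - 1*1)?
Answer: -22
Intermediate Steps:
a(r) = -4 (a(r) = 1 - (6 - 1) = 1 - 1*5 = 1 - 5 = -4)
j(v) = -4
2 + j(2 - 1)*(-2*(-3)) = 2 - (-8)*(-3) = 2 - 4*6 = 2 - 24 = -22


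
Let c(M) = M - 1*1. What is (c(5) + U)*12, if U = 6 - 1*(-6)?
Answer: 192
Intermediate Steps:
c(M) = -1 + M (c(M) = M - 1 = -1 + M)
U = 12 (U = 6 + 6 = 12)
(c(5) + U)*12 = ((-1 + 5) + 12)*12 = (4 + 12)*12 = 16*12 = 192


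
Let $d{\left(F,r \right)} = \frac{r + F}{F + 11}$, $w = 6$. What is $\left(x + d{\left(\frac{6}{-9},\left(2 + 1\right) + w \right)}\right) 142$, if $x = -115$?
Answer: $- \frac{502680}{31} \approx -16215.0$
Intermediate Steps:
$d{\left(F,r \right)} = \frac{F + r}{11 + F}$
$\left(x + d{\left(\frac{6}{-9},\left(2 + 1\right) + w \right)}\right) 142 = \left(-115 + \frac{\frac{6}{-9} + \left(\left(2 + 1\right) + 6\right)}{11 + \frac{6}{-9}}\right) 142 = \left(-115 + \frac{6 \left(- \frac{1}{9}\right) + \left(3 + 6\right)}{11 + 6 \left(- \frac{1}{9}\right)}\right) 142 = \left(-115 + \frac{- \frac{2}{3} + 9}{11 - \frac{2}{3}}\right) 142 = \left(-115 + \frac{1}{\frac{31}{3}} \cdot \frac{25}{3}\right) 142 = \left(-115 + \frac{3}{31} \cdot \frac{25}{3}\right) 142 = \left(-115 + \frac{25}{31}\right) 142 = \left(- \frac{3540}{31}\right) 142 = - \frac{502680}{31}$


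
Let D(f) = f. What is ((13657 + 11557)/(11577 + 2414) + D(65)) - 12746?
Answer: -177394657/13991 ≈ -12679.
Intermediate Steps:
((13657 + 11557)/(11577 + 2414) + D(65)) - 12746 = ((13657 + 11557)/(11577 + 2414) + 65) - 12746 = (25214/13991 + 65) - 12746 = 934629/13991 - 12746 = -177394657/13991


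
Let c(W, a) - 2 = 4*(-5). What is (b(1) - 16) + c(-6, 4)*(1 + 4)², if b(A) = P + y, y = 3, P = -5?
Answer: -468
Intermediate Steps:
c(W, a) = -18 (c(W, a) = 2 + 4*(-5) = 2 - 20 = -18)
b(A) = -2 (b(A) = -5 + 3 = -2)
(b(1) - 16) + c(-6, 4)*(1 + 4)² = (-2 - 16) - 18*(1 + 4)² = -18 - 18*5² = -18 - 18*25 = -18 - 450 = -468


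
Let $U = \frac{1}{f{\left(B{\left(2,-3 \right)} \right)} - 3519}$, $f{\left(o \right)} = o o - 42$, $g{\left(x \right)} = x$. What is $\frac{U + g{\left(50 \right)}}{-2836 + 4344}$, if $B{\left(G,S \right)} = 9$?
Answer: $\frac{173999}{5247840} \approx 0.033156$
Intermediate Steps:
$f{\left(o \right)} = -42 + o^{2}$ ($f{\left(o \right)} = o^{2} - 42 = -42 + o^{2}$)
$U = - \frac{1}{3480}$ ($U = \frac{1}{\left(-42 + 9^{2}\right) - 3519} = \frac{1}{\left(-42 + 81\right) - 3519} = \frac{1}{39 - 3519} = \frac{1}{-3480} = - \frac{1}{3480} \approx -0.00028736$)
$\frac{U + g{\left(50 \right)}}{-2836 + 4344} = \frac{- \frac{1}{3480} + 50}{-2836 + 4344} = \frac{173999}{3480 \cdot 1508} = \frac{173999}{3480} \cdot \frac{1}{1508} = \frac{173999}{5247840}$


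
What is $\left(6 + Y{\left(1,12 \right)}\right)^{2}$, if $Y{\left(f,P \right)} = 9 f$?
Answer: $225$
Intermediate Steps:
$\left(6 + Y{\left(1,12 \right)}\right)^{2} = \left(6 + 9 \cdot 1\right)^{2} = \left(6 + 9\right)^{2} = 15^{2} = 225$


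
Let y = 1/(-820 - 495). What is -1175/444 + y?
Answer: -1545569/583860 ≈ -2.6472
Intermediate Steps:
y = -1/1315 (y = 1/(-1315) = -1/1315 ≈ -0.00076046)
-1175/444 + y = -1175/444 - 1/1315 = -1545569/583860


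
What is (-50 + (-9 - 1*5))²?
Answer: 4096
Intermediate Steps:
(-50 + (-9 - 1*5))² = (-50 + (-9 - 5))² = (-50 - 14)² = (-64)² = 4096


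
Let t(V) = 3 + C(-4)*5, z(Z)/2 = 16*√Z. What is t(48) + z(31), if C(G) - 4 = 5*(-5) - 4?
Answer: -122 + 32*√31 ≈ 56.168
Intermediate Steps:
z(Z) = 32*√Z (z(Z) = 2*(16*√Z) = 32*√Z)
C(G) = -25 (C(G) = 4 + (5*(-5) - 4) = 4 + (-25 - 4) = 4 - 29 = -25)
t(V) = -122 (t(V) = 3 - 25*5 = 3 - 125 = -122)
t(48) + z(31) = -122 + 32*√31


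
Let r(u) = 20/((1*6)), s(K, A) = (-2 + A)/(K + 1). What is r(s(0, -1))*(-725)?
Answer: -7250/3 ≈ -2416.7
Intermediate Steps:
s(K, A) = (-2 + A)/(1 + K)
r(u) = 10/3 (r(u) = 20/6 = 20*(⅙) = 10/3)
r(s(0, -1))*(-725) = (10/3)*(-725) = -7250/3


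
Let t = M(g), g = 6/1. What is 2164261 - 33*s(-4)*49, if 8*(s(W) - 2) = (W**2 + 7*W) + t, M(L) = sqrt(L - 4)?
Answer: 4326905/2 - 1617*sqrt(2)/8 ≈ 2.1632e+6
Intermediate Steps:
g = 6 (g = 6*1 = 6)
M(L) = sqrt(-4 + L)
t = sqrt(2) (t = sqrt(-4 + 6) = sqrt(2) ≈ 1.4142)
s(W) = 2 + sqrt(2)/8 + W**2/8 + 7*W/8 (s(W) = 2 + ((W**2 + 7*W) + sqrt(2))/8 = 2 + (sqrt(2) + W**2 + 7*W)/8 = 2 + (sqrt(2)/8 + W**2/8 + 7*W/8) = 2 + sqrt(2)/8 + W**2/8 + 7*W/8)
2164261 - 33*s(-4)*49 = 2164261 - 33*(2 + sqrt(2)/8 + (1/8)*(-4)**2 + (7/8)*(-4))*49 = 2164261 - 33*(2 + sqrt(2)/8 + (1/8)*16 - 7/2)*49 = 2164261 - 33*(2 + sqrt(2)/8 + 2 - 7/2)*49 = 2164261 - 33*(1/2 + sqrt(2)/8)*49 = 2164261 + (-33/2 - 33*sqrt(2)/8)*49 = 2164261 + (-1617/2 - 1617*sqrt(2)/8) = 4326905/2 - 1617*sqrt(2)/8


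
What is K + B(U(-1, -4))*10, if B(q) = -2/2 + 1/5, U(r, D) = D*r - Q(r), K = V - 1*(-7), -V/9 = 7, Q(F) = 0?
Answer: -64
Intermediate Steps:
V = -63 (V = -9*7 = -63)
K = -56 (K = -63 - 1*(-7) = -63 + 7 = -56)
U(r, D) = D*r (U(r, D) = D*r - 1*0 = D*r + 0 = D*r)
B(q) = -⅘ (B(q) = -2*½ + 1*(⅕) = -1 + ⅕ = -⅘)
K + B(U(-1, -4))*10 = -56 - ⅘*10 = -56 - 8 = -64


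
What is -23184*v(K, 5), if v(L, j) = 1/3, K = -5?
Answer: -7728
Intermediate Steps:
v(L, j) = ⅓
-23184*v(K, 5) = -23184*⅓ = -7728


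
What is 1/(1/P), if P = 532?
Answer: 532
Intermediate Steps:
1/(1/P) = 1/(1/532) = 532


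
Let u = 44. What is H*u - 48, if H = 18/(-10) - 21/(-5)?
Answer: 288/5 ≈ 57.600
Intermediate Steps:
H = 12/5 (H = 18*(-⅒) - 21*(-⅕) = -9/5 + 21/5 = 12/5 ≈ 2.4000)
H*u - 48 = (12/5)*44 - 48 = 528/5 - 48 = 288/5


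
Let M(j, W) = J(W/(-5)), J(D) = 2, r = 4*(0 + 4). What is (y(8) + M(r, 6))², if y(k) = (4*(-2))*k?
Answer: 3844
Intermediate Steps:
r = 16 (r = 4*4 = 16)
M(j, W) = 2
y(k) = -8*k
(y(8) + M(r, 6))² = (-8*8 + 2)² = (-64 + 2)² = (-62)² = 3844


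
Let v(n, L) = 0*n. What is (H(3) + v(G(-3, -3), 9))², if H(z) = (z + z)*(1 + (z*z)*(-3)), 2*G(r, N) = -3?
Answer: 24336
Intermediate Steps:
G(r, N) = -3/2 (G(r, N) = (½)*(-3) = -3/2)
v(n, L) = 0
H(z) = 2*z*(1 - 3*z²) (H(z) = (2*z)*(1 + z²*(-3)) = (2*z)*(1 - 3*z²) = 2*z*(1 - 3*z²))
(H(3) + v(G(-3, -3), 9))² = ((-6*3³ + 2*3) + 0)² = ((-6*27 + 6) + 0)² = ((-162 + 6) + 0)² = (-156 + 0)² = (-156)² = 24336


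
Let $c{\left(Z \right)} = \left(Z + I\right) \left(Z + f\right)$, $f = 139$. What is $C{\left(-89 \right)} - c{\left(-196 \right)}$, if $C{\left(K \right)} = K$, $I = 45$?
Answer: $-8696$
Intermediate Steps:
$c{\left(Z \right)} = \left(45 + Z\right) \left(139 + Z\right)$ ($c{\left(Z \right)} = \left(Z + 45\right) \left(Z + 139\right) = \left(45 + Z\right) \left(139 + Z\right)$)
$C{\left(-89 \right)} - c{\left(-196 \right)} = -89 - \left(6255 + \left(-196\right)^{2} + 184 \left(-196\right)\right) = -89 - \left(6255 + 38416 - 36064\right) = -89 - 8607 = -8696$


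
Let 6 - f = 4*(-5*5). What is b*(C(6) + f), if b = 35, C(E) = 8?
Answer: 3990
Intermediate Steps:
f = 106 (f = 6 - 4*(-5*5) = 6 - 4*(-25) = 6 - 1*(-100) = 6 + 100 = 106)
b*(C(6) + f) = 35*(8 + 106) = 35*114 = 3990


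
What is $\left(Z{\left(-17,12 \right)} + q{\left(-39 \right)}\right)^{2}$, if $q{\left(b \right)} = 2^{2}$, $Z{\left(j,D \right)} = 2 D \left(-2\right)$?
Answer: $1936$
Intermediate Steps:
$Z{\left(j,D \right)} = - 4 D$
$q{\left(b \right)} = 4$
$\left(Z{\left(-17,12 \right)} + q{\left(-39 \right)}\right)^{2} = \left(\left(-4\right) 12 + 4\right)^{2} = \left(-48 + 4\right)^{2} = \left(-44\right)^{2} = 1936$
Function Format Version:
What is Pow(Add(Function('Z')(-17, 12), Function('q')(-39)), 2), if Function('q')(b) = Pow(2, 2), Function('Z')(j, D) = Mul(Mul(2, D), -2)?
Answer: 1936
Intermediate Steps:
Function('Z')(j, D) = Mul(-4, D)
Function('q')(b) = 4
Pow(Add(Function('Z')(-17, 12), Function('q')(-39)), 2) = Pow(Add(Mul(-4, 12), 4), 2) = Pow(Add(-48, 4), 2) = Pow(-44, 2) = 1936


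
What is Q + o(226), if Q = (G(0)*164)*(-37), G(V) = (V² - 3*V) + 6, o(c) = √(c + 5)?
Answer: -36408 + √231 ≈ -36393.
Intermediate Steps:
o(c) = √(5 + c)
G(V) = 6 + V² - 3*V
Q = -36408 (Q = ((6 + 0² - 3*0)*164)*(-37) = ((6 + 0 + 0)*164)*(-37) = (6*164)*(-37) = 984*(-37) = -36408)
Q + o(226) = -36408 + √(5 + 226) = -36408 + √231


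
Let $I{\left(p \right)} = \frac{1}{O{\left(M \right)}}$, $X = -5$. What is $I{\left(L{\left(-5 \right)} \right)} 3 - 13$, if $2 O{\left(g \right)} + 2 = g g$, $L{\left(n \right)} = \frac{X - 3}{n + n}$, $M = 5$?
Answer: $- \frac{293}{23} \approx -12.739$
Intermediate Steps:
$L{\left(n \right)} = - \frac{4}{n}$ ($L{\left(n \right)} = \frac{-5 - 3}{n + n} = - \frac{8}{2 n} = - 8 \frac{1}{2 n} = - \frac{4}{n}$)
$O{\left(g \right)} = -1 + \frac{g^{2}}{2}$ ($O{\left(g \right)} = -1 + \frac{g g}{2} = -1 + \frac{g^{2}}{2}$)
$I{\left(p \right)} = \frac{2}{23}$ ($I{\left(p \right)} = \frac{1}{-1 + \frac{5^{2}}{2}} = \frac{1}{-1 + \frac{1}{2} \cdot 25} = \frac{1}{-1 + \frac{25}{2}} = \frac{1}{\frac{23}{2}} = \frac{2}{23}$)
$I{\left(L{\left(-5 \right)} \right)} 3 - 13 = \frac{2}{23} \cdot 3 - 13 = \frac{6}{23} - 13 = - \frac{293}{23}$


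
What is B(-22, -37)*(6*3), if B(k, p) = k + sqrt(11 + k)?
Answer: -396 + 18*I*sqrt(11) ≈ -396.0 + 59.699*I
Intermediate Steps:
B(-22, -37)*(6*3) = (-22 + sqrt(11 - 22))*(6*3) = (-22 + sqrt(-11))*18 = (-22 + I*sqrt(11))*18 = -396 + 18*I*sqrt(11)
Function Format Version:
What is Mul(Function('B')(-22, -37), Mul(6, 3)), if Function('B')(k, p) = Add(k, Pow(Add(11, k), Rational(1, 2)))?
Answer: Add(-396, Mul(18, I, Pow(11, Rational(1, 2)))) ≈ Add(-396.00, Mul(59.699, I))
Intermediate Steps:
Mul(Function('B')(-22, -37), Mul(6, 3)) = Mul(Add(-22, Pow(Add(11, -22), Rational(1, 2))), Mul(6, 3)) = Mul(Add(-22, Pow(-11, Rational(1, 2))), 18) = Mul(Add(-22, Mul(I, Pow(11, Rational(1, 2)))), 18) = Add(-396, Mul(18, I, Pow(11, Rational(1, 2))))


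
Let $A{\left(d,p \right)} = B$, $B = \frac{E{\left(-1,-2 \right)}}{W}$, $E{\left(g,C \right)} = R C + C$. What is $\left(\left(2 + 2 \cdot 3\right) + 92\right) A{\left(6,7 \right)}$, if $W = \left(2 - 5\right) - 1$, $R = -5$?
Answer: $-200$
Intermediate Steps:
$E{\left(g,C \right)} = - 4 C$ ($E{\left(g,C \right)} = - 5 C + C = - 4 C$)
$W = -4$ ($W = -3 - 1 = -4$)
$B = -2$ ($B = \frac{\left(-4\right) \left(-2\right)}{-4} = 8 \left(- \frac{1}{4}\right) = -2$)
$A{\left(d,p \right)} = -2$
$\left(\left(2 + 2 \cdot 3\right) + 92\right) A{\left(6,7 \right)} = \left(\left(2 + 2 \cdot 3\right) + 92\right) \left(-2\right) = \left(\left(2 + 6\right) + 92\right) \left(-2\right) = \left(8 + 92\right) \left(-2\right) = 100 \left(-2\right) = -200$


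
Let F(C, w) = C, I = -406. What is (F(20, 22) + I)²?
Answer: 148996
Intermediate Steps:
(F(20, 22) + I)² = (20 - 406)² = (-386)² = 148996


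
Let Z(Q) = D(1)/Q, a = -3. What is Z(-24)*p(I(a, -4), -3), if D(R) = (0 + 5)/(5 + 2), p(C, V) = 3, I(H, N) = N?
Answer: -5/56 ≈ -0.089286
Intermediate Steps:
D(R) = 5/7
Z(Q) = 5/(7*Q)
Z(-24)*p(I(a, -4), -3) = ((5/7)/(-24))*3 = ((5/7)*(-1/24))*3 = -5/168*3 = -5/56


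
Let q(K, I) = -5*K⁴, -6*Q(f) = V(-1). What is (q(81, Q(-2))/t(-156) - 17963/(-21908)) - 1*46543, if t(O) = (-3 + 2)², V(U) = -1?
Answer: -4716357464421/21908 ≈ -2.1528e+8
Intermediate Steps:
t(O) = 1 (t(O) = (-1)² = 1)
Q(f) = ⅙ (Q(f) = -⅙*(-1) = ⅙)
(q(81, Q(-2))/t(-156) - 17963/(-21908)) - 1*46543 = (-5*81⁴/1 - 17963/(-21908)) - 1*46543 = (-5*43046721*1 - 17963*(-1/21908)) - 46543 = (-215233605*1 + 17963/21908) - 46543 = (-215233605 + 17963/21908) - 46543 = -4715337800377/21908 - 46543 = -4716357464421/21908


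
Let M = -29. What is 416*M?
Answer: -12064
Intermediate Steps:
416*M = 416*(-29) = -12064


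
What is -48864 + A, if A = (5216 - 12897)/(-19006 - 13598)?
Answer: -1593154175/32604 ≈ -48864.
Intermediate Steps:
A = 7681/32604 (A = -7681/(-32604) = -7681*(-1/32604) = 7681/32604 ≈ 0.23558)
-48864 + A = -48864 + 7681/32604 = -1593154175/32604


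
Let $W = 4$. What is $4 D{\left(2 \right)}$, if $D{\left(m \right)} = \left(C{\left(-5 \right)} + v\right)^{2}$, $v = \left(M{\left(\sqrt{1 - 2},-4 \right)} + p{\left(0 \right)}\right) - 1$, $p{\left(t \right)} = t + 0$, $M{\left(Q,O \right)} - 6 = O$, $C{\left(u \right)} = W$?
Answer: $100$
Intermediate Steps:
$C{\left(u \right)} = 4$
$M{\left(Q,O \right)} = 6 + O$
$p{\left(t \right)} = t$
$v = 1$ ($v = \left(\left(6 - 4\right) + 0\right) - 1 = \left(2 + 0\right) - 1 = 2 - 1 = 1$)
$D{\left(m \right)} = 25$ ($D{\left(m \right)} = \left(4 + 1\right)^{2} = 5^{2} = 25$)
$4 D{\left(2 \right)} = 4 \cdot 25 = 100$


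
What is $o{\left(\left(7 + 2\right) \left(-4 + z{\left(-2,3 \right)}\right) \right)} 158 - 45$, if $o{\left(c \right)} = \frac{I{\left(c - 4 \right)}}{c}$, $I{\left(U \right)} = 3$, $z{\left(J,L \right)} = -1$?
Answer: $- \frac{833}{15} \approx -55.533$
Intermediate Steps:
$o{\left(c \right)} = \frac{3}{c}$
$o{\left(\left(7 + 2\right) \left(-4 + z{\left(-2,3 \right)}\right) \right)} 158 - 45 = \frac{3}{\left(7 + 2\right) \left(-4 - 1\right)} 158 - 45 = \frac{3}{9 \left(-5\right)} 158 - 45 = \frac{3}{-45} \cdot 158 - 45 = 3 \left(- \frac{1}{45}\right) 158 - 45 = \left(- \frac{1}{15}\right) 158 - 45 = - \frac{158}{15} - 45 = - \frac{833}{15}$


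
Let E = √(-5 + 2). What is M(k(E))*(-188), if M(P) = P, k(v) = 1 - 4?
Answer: 564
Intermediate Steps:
E = I*√3 (E = √(-3) = I*√3 ≈ 1.732*I)
k(v) = -3
M(k(E))*(-188) = -3*(-188) = 564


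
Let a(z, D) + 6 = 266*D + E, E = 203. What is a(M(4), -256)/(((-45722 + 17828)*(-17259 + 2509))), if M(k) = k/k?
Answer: -22633/137145500 ≈ -0.00016503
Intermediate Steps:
M(k) = 1
a(z, D) = 197 + 266*D (a(z, D) = -6 + (266*D + 203) = -6 + (203 + 266*D) = 197 + 266*D)
a(M(4), -256)/(((-45722 + 17828)*(-17259 + 2509))) = (197 + 266*(-256))/(((-45722 + 17828)*(-17259 + 2509))) = (197 - 68096)/((-27894*(-14750))) = -67899/411436500 = -67899*1/411436500 = -22633/137145500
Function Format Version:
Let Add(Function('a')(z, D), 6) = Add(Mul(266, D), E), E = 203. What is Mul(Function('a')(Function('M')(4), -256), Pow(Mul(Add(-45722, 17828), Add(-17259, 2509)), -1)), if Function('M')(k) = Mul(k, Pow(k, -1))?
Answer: Rational(-22633, 137145500) ≈ -0.00016503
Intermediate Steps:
Function('M')(k) = 1
Function('a')(z, D) = Add(197, Mul(266, D)) (Function('a')(z, D) = Add(-6, Add(Mul(266, D), 203)) = Add(-6, Add(203, Mul(266, D))) = Add(197, Mul(266, D)))
Mul(Function('a')(Function('M')(4), -256), Pow(Mul(Add(-45722, 17828), Add(-17259, 2509)), -1)) = Mul(Add(197, Mul(266, -256)), Pow(Mul(Add(-45722, 17828), Add(-17259, 2509)), -1)) = Mul(Add(197, -68096), Pow(Mul(-27894, -14750), -1)) = Mul(-67899, Pow(411436500, -1)) = Mul(-67899, Rational(1, 411436500)) = Rational(-22633, 137145500)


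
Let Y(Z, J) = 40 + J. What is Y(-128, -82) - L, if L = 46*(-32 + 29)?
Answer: 96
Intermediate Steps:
L = -138 (L = 46*(-3) = -138)
Y(-128, -82) - L = (40 - 82) - 1*(-138) = -42 + 138 = 96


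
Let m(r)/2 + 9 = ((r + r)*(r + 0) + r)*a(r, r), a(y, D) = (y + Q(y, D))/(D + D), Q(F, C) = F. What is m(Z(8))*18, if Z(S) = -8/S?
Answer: -288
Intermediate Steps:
a(y, D) = y/D (a(y, D) = (y + y)/(D + D) = (2*y)/((2*D)) = (2*y)*(1/(2*D)) = y/D)
m(r) = -18 + 2*r + 4*r² (m(r) = -18 + 2*(((r + r)*(r + 0) + r)*(r/r)) = -18 + 2*(((2*r)*r + r)*1) = -18 + 2*((2*r² + r)*1) = -18 + 2*((r + 2*r²)*1) = -18 + 2*(r + 2*r²) = -18 + (2*r + 4*r²) = -18 + 2*r + 4*r²)
m(Z(8))*18 = (-18 + 2*(-8/8) + 4*(-8/8)²)*18 = (-18 + 2*(-8*⅛) + 4*(-8*⅛)²)*18 = (-18 + 2*(-1) + 4*(-1)²)*18 = (-18 - 2 + 4*1)*18 = (-18 - 2 + 4)*18 = -16*18 = -288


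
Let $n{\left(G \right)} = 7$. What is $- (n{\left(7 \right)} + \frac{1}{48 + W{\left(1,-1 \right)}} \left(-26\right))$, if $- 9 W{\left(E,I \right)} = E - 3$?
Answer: $- \frac{1402}{217} \approx -6.4608$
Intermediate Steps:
$W{\left(E,I \right)} = \frac{1}{3} - \frac{E}{9}$ ($W{\left(E,I \right)} = - \frac{E - 3}{9} = - \frac{-3 + E}{9} = \frac{1}{3} - \frac{E}{9}$)
$- (n{\left(7 \right)} + \frac{1}{48 + W{\left(1,-1 \right)}} \left(-26\right)) = - (7 + \frac{1}{48 + \left(\frac{1}{3} - \frac{1}{9}\right)} \left(-26\right)) = - (7 + \frac{1}{48 + \frac{2}{9}} \left(-26\right)) = - (7 + \frac{1}{\frac{434}{9}} \left(-26\right)) = - (7 + \frac{9}{434} \left(-26\right)) = - (7 - \frac{117}{217}) = \left(-1\right) \frac{1402}{217} = - \frac{1402}{217}$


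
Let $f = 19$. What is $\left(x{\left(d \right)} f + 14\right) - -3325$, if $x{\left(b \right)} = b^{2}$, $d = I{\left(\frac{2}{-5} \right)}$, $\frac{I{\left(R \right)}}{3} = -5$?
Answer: $7614$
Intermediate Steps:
$I{\left(R \right)} = -15$ ($I{\left(R \right)} = 3 \left(-5\right) = -15$)
$d = -15$
$\left(x{\left(d \right)} f + 14\right) - -3325 = \left(\left(-15\right)^{2} \cdot 19 + 14\right) - -3325 = \left(225 \cdot 19 + 14\right) + 3325 = \left(4275 + 14\right) + 3325 = 4289 + 3325 = 7614$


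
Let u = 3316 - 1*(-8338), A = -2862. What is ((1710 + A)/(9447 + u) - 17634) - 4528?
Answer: -467641514/21101 ≈ -22162.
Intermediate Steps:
u = 11654 (u = 3316 + 8338 = 11654)
((1710 + A)/(9447 + u) - 17634) - 4528 = ((1710 - 2862)/(9447 + 11654) - 17634) - 4528 = (-1152/21101 - 17634) - 4528 = -372096186/21101 - 4528 = -467641514/21101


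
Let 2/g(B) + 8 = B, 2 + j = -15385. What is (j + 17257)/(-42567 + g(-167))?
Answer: -327250/7449227 ≈ -0.043931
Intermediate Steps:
j = -15387 (j = -2 - 15385 = -15387)
g(B) = 2/(-8 + B)
(j + 17257)/(-42567 + g(-167)) = (-15387 + 17257)/(-42567 + 2/(-8 - 167)) = 1870/(-42567 + 2/(-175)) = 1870/(-42567 + 2*(-1/175)) = 1870/(-42567 - 2/175) = 1870/(-7449227/175) = 1870*(-175/7449227) = -327250/7449227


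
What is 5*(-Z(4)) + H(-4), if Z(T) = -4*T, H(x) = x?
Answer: 76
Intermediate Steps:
5*(-Z(4)) + H(-4) = 5*(-(-4)*4) - 4 = 5*(-1*(-16)) - 4 = 5*16 - 4 = 80 - 4 = 76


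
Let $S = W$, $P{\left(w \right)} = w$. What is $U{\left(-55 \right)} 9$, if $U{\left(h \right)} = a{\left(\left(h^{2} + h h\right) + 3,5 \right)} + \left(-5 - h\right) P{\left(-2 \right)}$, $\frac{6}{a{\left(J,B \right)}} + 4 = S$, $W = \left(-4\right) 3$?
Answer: $- \frac{7227}{8} \approx -903.38$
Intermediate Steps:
$W = -12$
$S = -12$
$a{\left(J,B \right)} = - \frac{3}{8}$ ($a{\left(J,B \right)} = \frac{6}{-4 - 12} = \frac{6}{-16} = 6 \left(- \frac{1}{16}\right) = - \frac{3}{8}$)
$U{\left(h \right)} = \frac{77}{8} + 2 h$ ($U{\left(h \right)} = - \frac{3}{8} + \left(-5 - h\right) \left(-2\right) = - \frac{3}{8} + \left(10 + 2 h\right) = \frac{77}{8} + 2 h$)
$U{\left(-55 \right)} 9 = \left(\frac{77}{8} + 2 \left(-55\right)\right) 9 = \left(\frac{77}{8} - 110\right) 9 = \left(- \frac{803}{8}\right) 9 = - \frac{7227}{8}$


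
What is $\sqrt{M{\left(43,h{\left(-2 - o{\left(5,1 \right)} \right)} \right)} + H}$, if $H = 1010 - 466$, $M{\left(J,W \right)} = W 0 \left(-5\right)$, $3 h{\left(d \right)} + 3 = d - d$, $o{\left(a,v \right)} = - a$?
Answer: $4 \sqrt{34} \approx 23.324$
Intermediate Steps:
$h{\left(d \right)} = -1$ ($h{\left(d \right)} = -1 + \frac{d - d}{3} = -1 + \frac{1}{3} \cdot 0 = -1 + 0 = -1$)
$M{\left(J,W \right)} = 0$ ($M{\left(J,W \right)} = 0 \left(-5\right) = 0$)
$H = 544$
$\sqrt{M{\left(43,h{\left(-2 - o{\left(5,1 \right)} \right)} \right)} + H} = \sqrt{0 + 544} = \sqrt{544} = 4 \sqrt{34}$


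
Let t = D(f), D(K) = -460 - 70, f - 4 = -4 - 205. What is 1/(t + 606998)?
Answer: 1/606468 ≈ 1.6489e-6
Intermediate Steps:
f = -205 (f = 4 + (-4 - 205) = 4 - 209 = -205)
D(K) = -530
t = -530
1/(t + 606998) = 1/(-530 + 606998) = 1/606468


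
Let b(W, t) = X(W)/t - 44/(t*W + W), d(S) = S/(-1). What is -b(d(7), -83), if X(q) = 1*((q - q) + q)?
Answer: -183/23821 ≈ -0.0076823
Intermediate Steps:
d(S) = -S (d(S) = S*(-1) = -S)
X(q) = q (X(q) = 1*(0 + q) = 1*q = q)
b(W, t) = -44/(W + W*t) + W/t (b(W, t) = W/t - 44/(t*W + W) = W/t - 44/(W*t + W) = W/t - 44/(W + W*t) = -44/(W + W*t) + W/t)
-b(d(7), -83) = -((-1*7)**2 - 44*(-83) - 83*(-1*7)**2)/(((-1*7))*(-83)*(1 - 83)) = -(-1)*((-7)**2 + 3652 - 83*(-7)**2)/((-7)*83*(-82)) = -(-1)*(-1)*(-1)*(49 + 3652 - 83*49)/(7*83*82) = -(-1)*(-1)*(-1)*(49 + 3652 - 4067)/(7*83*82) = -(-1)*(-1)*(-1)*(-366)/(7*83*82) = -1*183/23821 = -183/23821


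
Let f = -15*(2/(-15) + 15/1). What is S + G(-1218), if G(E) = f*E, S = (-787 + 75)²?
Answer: 778558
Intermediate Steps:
S = 506944 (S = (-712)² = 506944)
f = -223 (f = -15*(2*(-1/15) + 15*1) = -15*(-2/15 + 15) = -15*223/15 = -223)
G(E) = -223*E
S + G(-1218) = 506944 - 223*(-1218) = 506944 + 271614 = 778558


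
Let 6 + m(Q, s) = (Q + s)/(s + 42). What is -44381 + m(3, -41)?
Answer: -44425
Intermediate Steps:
m(Q, s) = -6 + (Q + s)/(42 + s) (m(Q, s) = -6 + (Q + s)/(s + 42) = -6 + (Q + s)/(42 + s))
-44381 + m(3, -41) = -44381 + (-252 + 3 - 5*(-41))/(42 - 41) = -44381 + (-252 + 3 + 205)/1 = -44381 + 1*(-44) = -44381 - 44 = -44425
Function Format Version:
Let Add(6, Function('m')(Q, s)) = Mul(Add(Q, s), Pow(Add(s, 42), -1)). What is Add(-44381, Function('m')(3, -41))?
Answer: -44425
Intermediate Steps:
Function('m')(Q, s) = Add(-6, Mul(Pow(Add(42, s), -1), Add(Q, s))) (Function('m')(Q, s) = Add(-6, Mul(Add(Q, s), Pow(Add(s, 42), -1))) = Add(-6, Mul(Add(Q, s), Pow(Add(42, s), -1))) = Add(-6, Mul(Pow(Add(42, s), -1), Add(Q, s))))
Add(-44381, Function('m')(3, -41)) = Add(-44381, Mul(Pow(Add(42, -41), -1), Add(-252, 3, Mul(-5, -41)))) = Add(-44381, Mul(Pow(1, -1), Add(-252, 3, 205))) = Add(-44381, Mul(1, -44)) = Add(-44381, -44) = -44425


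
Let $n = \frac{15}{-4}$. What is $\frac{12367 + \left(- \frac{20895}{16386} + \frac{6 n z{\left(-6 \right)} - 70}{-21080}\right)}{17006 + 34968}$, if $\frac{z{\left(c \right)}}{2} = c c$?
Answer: $\frac{71189296345}{299211615352} \approx 0.23792$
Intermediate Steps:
$n = - \frac{15}{4}$ ($n = 15 \left(- \frac{1}{4}\right) = - \frac{15}{4} \approx -3.75$)
$z{\left(c \right)} = 2 c^{2}$ ($z{\left(c \right)} = 2 c c = 2 c^{2}$)
$\frac{12367 + \left(- \frac{20895}{16386} + \frac{6 n z{\left(-6 \right)} - 70}{-21080}\right)}{17006 + 34968} = \frac{12367 - \left(\frac{6965}{5462} - \frac{6 \left(- \frac{15}{4}\right) 2 \left(-6\right)^{2} - 70}{-21080}\right)}{17006 + 34968} = \frac{12367 - \left(\frac{6965}{5462} - \left(- \frac{45 \cdot 2 \cdot 36}{2} - 70\right) \left(- \frac{1}{21080}\right)\right)}{51974} = \left(12367 - \left(\frac{6965}{5462} - \left(\left(- \frac{45}{2}\right) 72 - 70\right) \left(- \frac{1}{21080}\right)\right)\right) \frac{1}{51974} = \left(12367 - \left(\frac{6965}{5462} - \left(-1620 - 70\right) \left(- \frac{1}{21080}\right)\right)\right) \frac{1}{51974} = \left(12367 - \frac{6879571}{5756948}\right) \frac{1}{51974} = \frac{71189296345}{5756948} \cdot \frac{1}{51974} = \frac{71189296345}{299211615352}$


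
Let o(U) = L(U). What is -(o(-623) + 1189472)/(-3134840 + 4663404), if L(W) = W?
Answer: -1188849/1528564 ≈ -0.77776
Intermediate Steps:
o(U) = U
-(o(-623) + 1189472)/(-3134840 + 4663404) = -(-623 + 1189472)/(-3134840 + 4663404) = -1188849/1528564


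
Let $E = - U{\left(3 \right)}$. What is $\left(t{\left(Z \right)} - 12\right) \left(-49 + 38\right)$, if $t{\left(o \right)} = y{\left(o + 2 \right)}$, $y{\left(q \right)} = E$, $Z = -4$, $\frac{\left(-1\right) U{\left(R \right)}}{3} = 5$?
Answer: $-33$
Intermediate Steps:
$U{\left(R \right)} = -15$ ($U{\left(R \right)} = \left(-3\right) 5 = -15$)
$E = 15$ ($E = \left(-1\right) \left(-15\right) = 15$)
$y{\left(q \right)} = 15$
$t{\left(o \right)} = 15$
$\left(t{\left(Z \right)} - 12\right) \left(-49 + 38\right) = \left(15 - 12\right) \left(-49 + 38\right) = \left(15 - 12\right) \left(-11\right) = 3 \left(-11\right) = -33$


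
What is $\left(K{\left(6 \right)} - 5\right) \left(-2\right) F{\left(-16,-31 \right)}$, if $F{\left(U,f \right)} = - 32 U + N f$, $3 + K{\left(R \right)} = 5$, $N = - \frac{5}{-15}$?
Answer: $3010$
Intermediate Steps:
$N = \frac{1}{3}$ ($N = \left(-5\right) \left(- \frac{1}{15}\right) = \frac{1}{3} \approx 0.33333$)
$K{\left(R \right)} = 2$ ($K{\left(R \right)} = -3 + 5 = 2$)
$F{\left(U,f \right)} = - 32 U + \frac{f}{3}$
$\left(K{\left(6 \right)} - 5\right) \left(-2\right) F{\left(-16,-31 \right)} = \left(2 - 5\right) \left(-2\right) \left(\left(-32\right) \left(-16\right) + \frac{1}{3} \left(-31\right)\right) = \left(-3\right) \left(-2\right) \left(512 - \frac{31}{3}\right) = 6 \cdot \frac{1505}{3} = 3010$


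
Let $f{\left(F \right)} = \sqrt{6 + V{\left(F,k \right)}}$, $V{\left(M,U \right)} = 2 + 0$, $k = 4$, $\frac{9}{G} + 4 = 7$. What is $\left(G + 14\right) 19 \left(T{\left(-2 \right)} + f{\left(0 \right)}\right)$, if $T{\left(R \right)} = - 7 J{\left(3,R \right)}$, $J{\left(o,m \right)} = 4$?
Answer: $-9044 + 646 \sqrt{2} \approx -8130.4$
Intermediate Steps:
$G = 3$ ($G = \frac{9}{-4 + 7} = \frac{9}{3} = 9 \cdot \frac{1}{3} = 3$)
$V{\left(M,U \right)} = 2$
$T{\left(R \right)} = -28$ ($T{\left(R \right)} = \left(-7\right) 4 = -28$)
$f{\left(F \right)} = 2 \sqrt{2}$ ($f{\left(F \right)} = \sqrt{6 + 2} = \sqrt{8} = 2 \sqrt{2}$)
$\left(G + 14\right) 19 \left(T{\left(-2 \right)} + f{\left(0 \right)}\right) = \left(3 + 14\right) 19 \left(-28 + 2 \sqrt{2}\right) = 17 \cdot 19 \left(-28 + 2 \sqrt{2}\right) = 323 \left(-28 + 2 \sqrt{2}\right) = -9044 + 646 \sqrt{2}$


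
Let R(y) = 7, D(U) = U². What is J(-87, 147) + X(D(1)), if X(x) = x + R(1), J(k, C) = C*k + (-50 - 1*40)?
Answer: -12871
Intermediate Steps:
J(k, C) = -90 + C*k (J(k, C) = C*k + (-50 - 40) = C*k - 90 = -90 + C*k)
X(x) = 7 + x (X(x) = x + 7 = 7 + x)
J(-87, 147) + X(D(1)) = (-90 + 147*(-87)) + (7 + 1²) = (-90 - 12789) + (7 + 1) = -12879 + 8 = -12871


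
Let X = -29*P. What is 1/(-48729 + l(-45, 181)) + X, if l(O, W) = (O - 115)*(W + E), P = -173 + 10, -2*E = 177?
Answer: 300301582/63529 ≈ 4727.0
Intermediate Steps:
E = -177/2 (E = -½*177 = -177/2 ≈ -88.500)
P = -163
l(O, W) = (-115 + O)*(-177/2 + W) (l(O, W) = (O - 115)*(W - 177/2) = (-115 + O)*(-177/2 + W))
X = 4727 (X = -29*(-163) = 4727)
1/(-48729 + l(-45, 181)) + X = 1/(-48729 + (20355/2 - 115*181 - 177/2*(-45) - 45*181)) + 4727 = 1/(-48729 + (20355/2 - 20815 + 7965/2 - 8145)) + 4727 = 1/(-48729 - 14800) + 4727 = 1/(-63529) + 4727 = -1/63529 + 4727 = 300301582/63529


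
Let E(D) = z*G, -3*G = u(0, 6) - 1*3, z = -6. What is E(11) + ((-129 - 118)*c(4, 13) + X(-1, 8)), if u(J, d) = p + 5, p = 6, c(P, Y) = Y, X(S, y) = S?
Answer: -3196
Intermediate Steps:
u(J, d) = 11 (u(J, d) = 6 + 5 = 11)
G = -8/3 (G = -(11 - 1*3)/3 = -(11 - 3)/3 = -1/3*8 = -8/3 ≈ -2.6667)
E(D) = 16 (E(D) = -6*(-8/3) = 16)
E(11) + ((-129 - 118)*c(4, 13) + X(-1, 8)) = 16 + ((-129 - 118)*13 - 1) = 16 + (-247*13 - 1) = 16 + (-3211 - 1) = 16 - 3212 = -3196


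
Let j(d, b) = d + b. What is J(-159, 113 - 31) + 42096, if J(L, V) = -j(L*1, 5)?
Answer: 42250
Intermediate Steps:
j(d, b) = b + d
J(L, V) = -5 - L (J(L, V) = -(5 + L*1) = -(5 + L) = -5 - L)
J(-159, 113 - 31) + 42096 = (-5 - 1*(-159)) + 42096 = (-5 + 159) + 42096 = 154 + 42096 = 42250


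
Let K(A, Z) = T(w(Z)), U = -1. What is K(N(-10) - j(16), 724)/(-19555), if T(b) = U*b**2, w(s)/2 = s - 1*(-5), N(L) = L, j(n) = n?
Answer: 2125764/19555 ≈ 108.71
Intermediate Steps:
w(s) = 10 + 2*s (w(s) = 2*(s - 1*(-5)) = 2*(s + 5) = 2*(5 + s) = 10 + 2*s)
T(b) = -b**2
K(A, Z) = -(10 + 2*Z)**2
K(N(-10) - j(16), 724)/(-19555) = -4*(5 + 724)**2/(-19555) = -4*729**2*(-1/19555) = -4*531441*(-1/19555) = -2125764*(-1/19555) = 2125764/19555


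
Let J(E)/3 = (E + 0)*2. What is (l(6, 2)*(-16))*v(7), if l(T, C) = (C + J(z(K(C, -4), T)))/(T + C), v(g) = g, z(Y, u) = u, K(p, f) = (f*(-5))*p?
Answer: -532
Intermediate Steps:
K(p, f) = -5*f*p (K(p, f) = (-5*f)*p = -5*f*p)
J(E) = 6*E (J(E) = 3*((E + 0)*2) = 3*(E*2) = 3*(2*E) = 6*E)
l(T, C) = (C + 6*T)/(C + T) (l(T, C) = (C + 6*T)/(T + C) = (C + 6*T)/(C + T))
(l(6, 2)*(-16))*v(7) = (((2 + 6*6)/(2 + 6))*(-16))*7 = (((2 + 36)/8)*(-16))*7 = (((⅛)*38)*(-16))*7 = ((19/4)*(-16))*7 = -76*7 = -532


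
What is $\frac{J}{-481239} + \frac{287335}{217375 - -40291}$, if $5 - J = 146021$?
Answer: $\frac{19544462969}{13777658686} \approx 1.4186$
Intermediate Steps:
$J = -146016$ ($J = 5 - 146021 = -146016$)
$\frac{J}{-481239} + \frac{287335}{217375 - -40291} = - \frac{146016}{-481239} + \frac{287335}{217375 - -40291} = \left(-146016\right) \left(- \frac{1}{481239}\right) + \frac{287335}{217375 + 40291} = \frac{16224}{53471} + \frac{287335}{257666} = \frac{19544462969}{13777658686}$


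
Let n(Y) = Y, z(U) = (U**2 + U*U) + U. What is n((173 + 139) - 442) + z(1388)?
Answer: 3854346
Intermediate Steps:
z(U) = U + 2*U**2 (z(U) = (U**2 + U**2) + U = 2*U**2 + U = U + 2*U**2)
n((173 + 139) - 442) + z(1388) = ((173 + 139) - 442) + 1388*(1 + 2*1388) = (312 - 442) + 1388*(1 + 2776) = -130 + 1388*2777 = -130 + 3854476 = 3854346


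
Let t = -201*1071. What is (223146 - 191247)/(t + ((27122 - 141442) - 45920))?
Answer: -31899/375511 ≈ -0.084948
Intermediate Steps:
t = -215271
(223146 - 191247)/(t + ((27122 - 141442) - 45920)) = (223146 - 191247)/(-215271 + ((27122 - 141442) - 45920)) = 31899/(-215271 + (-114320 - 45920)) = 31899/(-215271 - 160240) = 31899/(-375511) = 31899*(-1/375511) = -31899/375511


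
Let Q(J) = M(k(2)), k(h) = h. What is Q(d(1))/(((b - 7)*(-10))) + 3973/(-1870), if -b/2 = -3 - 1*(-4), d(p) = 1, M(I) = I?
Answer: -35383/16830 ≈ -2.1024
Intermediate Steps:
Q(J) = 2
b = -2 (b = -2*(-3 - 1*(-4)) = -2*(-3 + 4) = -2*1 = -2)
Q(d(1))/(((b - 7)*(-10))) + 3973/(-1870) = 2/(((-2 - 7)*(-10))) + 3973/(-1870) = 2/((-9*(-10))) + 3973*(-1/1870) = 2/90 - 3973/1870 = 2*(1/90) - 3973/1870 = 1/45 - 3973/1870 = -35383/16830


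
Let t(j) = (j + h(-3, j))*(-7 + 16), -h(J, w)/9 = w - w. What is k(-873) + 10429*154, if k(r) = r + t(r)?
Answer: 1597336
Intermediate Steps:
h(J, w) = 0 (h(J, w) = -9*(w - w) = -9*0 = 0)
t(j) = 9*j (t(j) = (j + 0)*(-7 + 16) = j*9 = 9*j)
k(r) = 10*r (k(r) = r + 9*r = 10*r)
k(-873) + 10429*154 = 10*(-873) + 10429*154 = -8730 + 1606066 = 1597336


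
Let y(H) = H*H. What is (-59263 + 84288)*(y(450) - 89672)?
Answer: 2823520700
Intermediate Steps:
y(H) = H²
(-59263 + 84288)*(y(450) - 89672) = (-59263 + 84288)*(450² - 89672) = 25025*(202500 - 89672) = 25025*112828 = 2823520700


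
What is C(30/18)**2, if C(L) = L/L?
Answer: 1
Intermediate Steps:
C(L) = 1
C(30/18)**2 = 1**2 = 1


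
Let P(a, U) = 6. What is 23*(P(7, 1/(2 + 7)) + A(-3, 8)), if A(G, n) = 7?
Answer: 299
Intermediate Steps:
23*(P(7, 1/(2 + 7)) + A(-3, 8)) = 23*(6 + 7) = 23*13 = 299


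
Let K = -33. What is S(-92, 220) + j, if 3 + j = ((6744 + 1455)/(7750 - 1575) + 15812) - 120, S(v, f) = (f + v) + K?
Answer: 97474399/6175 ≈ 15785.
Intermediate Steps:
S(v, f) = -33 + f + v (S(v, f) = (f + v) - 33 = -33 + f + v)
j = 96887774/6175 (j = -3 + (((6744 + 1455)/(7750 - 1575) + 15812) - 120) = -3 + ((8199/6175 + 15812) - 120) = -3 + (97647299/6175 - 120) = -3 + 96906299/6175 = 96887774/6175 ≈ 15690.)
S(-92, 220) + j = (-33 + 220 - 92) + 96887774/6175 = 95 + 96887774/6175 = 97474399/6175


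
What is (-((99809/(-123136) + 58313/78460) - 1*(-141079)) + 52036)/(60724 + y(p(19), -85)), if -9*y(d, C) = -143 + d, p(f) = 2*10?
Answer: -645199562272131/440101362072320 ≈ -1.4660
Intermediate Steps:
p(f) = 20
y(d, C) = 143/9 - d/9 (y(d, C) = -(-143 + d)/9 = 143/9 - d/9)
(-((99809/(-123136) + 58313/78460) - 1*(-141079)) + 52036)/(60724 + y(p(19), -85)) = (-((99809/(-123136) + 58313/78460) - 1*(-141079)) + 52036)/(60724 + (143/9 - 1/9*20)) = (-((99809*(-1/123136) + 58313*(1/78460)) + 141079) + 52036)/(60724 + (143/9 - 20/9)) = (-((-99809/123136 + 58313/78460) + 141079) + 52036)/(60724 + 41/3) = (-(-162646143/2415312640 + 141079) + 52036)/(182213/3) = (-1*340749729292417/2415312640 + 52036)*(3/182213) = (-340749729292417/2415312640 + 52036)*(3/182213) = -215066520757377/2415312640*3/182213 = -645199562272131/440101362072320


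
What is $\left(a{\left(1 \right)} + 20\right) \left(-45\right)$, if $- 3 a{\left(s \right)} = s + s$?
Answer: $-870$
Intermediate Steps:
$a{\left(s \right)} = - \frac{2 s}{3}$ ($a{\left(s \right)} = - \frac{s + s}{3} = - \frac{2 s}{3}$)
$\left(a{\left(1 \right)} + 20\right) \left(-45\right) = \left(\left(- \frac{2}{3}\right) 1 + 20\right) \left(-45\right) = \left(- \frac{2}{3} + 20\right) \left(-45\right) = \frac{58}{3} \left(-45\right) = -870$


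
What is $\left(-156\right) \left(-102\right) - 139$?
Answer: $15773$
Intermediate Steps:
$\left(-156\right) \left(-102\right) - 139 = 15912 - 139 = 15773$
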